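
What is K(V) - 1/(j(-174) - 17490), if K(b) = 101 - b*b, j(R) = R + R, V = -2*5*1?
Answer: 17839/17838 ≈ 1.0001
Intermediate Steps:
V = -10 (V = -10*1 = -10)
j(R) = 2*R
K(b) = 101 - b**2
K(V) - 1/(j(-174) - 17490) = (101 - 1*(-10)**2) - 1/(2*(-174) - 17490) = (101 - 1*100) - 1/(-348 - 17490) = (101 - 100) - 1/(-17838) = 1 - 1*(-1/17838) = 1 + 1/17838 = 17839/17838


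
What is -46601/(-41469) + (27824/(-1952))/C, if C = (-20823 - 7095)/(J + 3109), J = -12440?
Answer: -3646655525/1001725164 ≈ -3.6404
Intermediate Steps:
C = 27918/9331 (C = (-20823 - 7095)/(-12440 + 3109) = -27918/(-9331) = -27918*(-1/9331) = 27918/9331 ≈ 2.9920)
-46601/(-41469) + (27824/(-1952))/C = -46601/(-41469) + (27824/(-1952))/(27918/9331) = -46601*(-1/41469) + (27824*(-1/1952))*(9331/27918) = 46601/41469 - 1739/122*9331/27918 = 46601/41469 - 345247/72468 = -3646655525/1001725164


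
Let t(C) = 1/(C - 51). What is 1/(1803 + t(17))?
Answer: 34/61301 ≈ 0.00055464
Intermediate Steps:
t(C) = 1/(-51 + C)
1/(1803 + t(17)) = 1/(1803 + 1/(-51 + 17)) = 1/(1803 + 1/(-34)) = 1/(1803 - 1/34) = 1/(61301/34) = 34/61301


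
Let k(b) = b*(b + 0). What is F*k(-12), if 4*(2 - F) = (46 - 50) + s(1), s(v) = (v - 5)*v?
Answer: 576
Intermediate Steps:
s(v) = v*(-5 + v) (s(v) = (-5 + v)*v = v*(-5 + v))
k(b) = b² (k(b) = b*b = b²)
F = 4 (F = 2 - ((46 - 50) + 1*(-5 + 1))/4 = 2 - (-4 + 1*(-4))/4 = 2 - (-4 - 4)/4 = 2 - ¼*(-8) = 2 + 2 = 4)
F*k(-12) = 4*(-12)² = 4*144 = 576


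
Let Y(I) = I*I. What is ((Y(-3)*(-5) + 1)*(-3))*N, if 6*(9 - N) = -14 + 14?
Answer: 1188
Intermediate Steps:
Y(I) = I²
N = 9 (N = 9 - (-14 + 14)/6 = 9 - ⅙*0 = 9 + 0 = 9)
((Y(-3)*(-5) + 1)*(-3))*N = (((-3)²*(-5) + 1)*(-3))*9 = ((9*(-5) + 1)*(-3))*9 = ((-45 + 1)*(-3))*9 = -44*(-3)*9 = 132*9 = 1188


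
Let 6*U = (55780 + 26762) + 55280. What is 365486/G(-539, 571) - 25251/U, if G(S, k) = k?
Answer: 25142750783/39348181 ≈ 638.98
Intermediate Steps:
U = 68911/3 (U = ((55780 + 26762) + 55280)/6 = (82542 + 55280)/6 = (1/6)*137822 = 68911/3 ≈ 22970.)
365486/G(-539, 571) - 25251/U = 365486/571 - 25251/68911/3 = 365486*(1/571) - 25251*3/68911 = 365486/571 - 75753/68911 = 25142750783/39348181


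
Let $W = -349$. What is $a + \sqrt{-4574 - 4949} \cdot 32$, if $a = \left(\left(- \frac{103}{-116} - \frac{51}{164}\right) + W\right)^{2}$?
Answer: $\frac{171623775625}{1413721} + 32 i \sqrt{9523} \approx 1.214 \cdot 10^{5} + 3122.7 i$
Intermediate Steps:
$a = \frac{171623775625}{1413721}$ ($a = \left(\left(- \frac{103}{-116} - \frac{51}{164}\right) - 349\right)^{2} = \left(\left(\left(-103\right) \left(- \frac{1}{116}\right) - \frac{51}{164}\right) - 349\right)^{2} = \left(\left(\frac{103}{116} - \frac{51}{164}\right) - 349\right)^{2} = \left(\frac{686}{1189} - 349\right)^{2} = \left(- \frac{414275}{1189}\right)^{2} = \frac{171623775625}{1413721} \approx 1.214 \cdot 10^{5}$)
$a + \sqrt{-4574 - 4949} \cdot 32 = \frac{171623775625}{1413721} + \sqrt{-4574 - 4949} \cdot 32 = \frac{171623775625}{1413721} + \sqrt{-9523} \cdot 32 = \frac{171623775625}{1413721} + i \sqrt{9523} \cdot 32 = \frac{171623775625}{1413721} + 32 i \sqrt{9523}$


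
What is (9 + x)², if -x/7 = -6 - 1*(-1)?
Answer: 1936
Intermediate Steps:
x = 35 (x = -7*(-6 - 1*(-1)) = -7*(-6 + 1) = -7*(-5) = 35)
(9 + x)² = (9 + 35)² = 44² = 1936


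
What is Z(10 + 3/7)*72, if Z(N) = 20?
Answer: 1440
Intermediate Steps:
Z(10 + 3/7)*72 = 20*72 = 1440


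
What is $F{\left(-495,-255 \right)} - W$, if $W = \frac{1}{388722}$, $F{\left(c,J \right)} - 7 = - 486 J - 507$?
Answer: $\frac{47979956459}{388722} \approx 1.2343 \cdot 10^{5}$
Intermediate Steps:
$F{\left(c,J \right)} = -500 - 486 J$ ($F{\left(c,J \right)} = 7 - \left(507 + 486 J\right) = -500 - 486 J$)
$W = \frac{1}{388722} \approx 2.5725 \cdot 10^{-6}$
$F{\left(-495,-255 \right)} - W = \left(-500 - -123930\right) - \frac{1}{388722} = \left(-500 + 123930\right) - \frac{1}{388722} = 123430 - \frac{1}{388722} = \frac{47979956459}{388722}$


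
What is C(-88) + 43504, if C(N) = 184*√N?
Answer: 43504 + 368*I*√22 ≈ 43504.0 + 1726.1*I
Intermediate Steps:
C(-88) + 43504 = 184*√(-88) + 43504 = 184*(2*I*√22) + 43504 = 368*I*√22 + 43504 = 43504 + 368*I*√22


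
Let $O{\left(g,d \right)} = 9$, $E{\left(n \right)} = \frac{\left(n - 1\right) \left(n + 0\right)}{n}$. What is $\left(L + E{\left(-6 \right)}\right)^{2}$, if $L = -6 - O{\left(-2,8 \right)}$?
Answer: $484$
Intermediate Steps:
$E{\left(n \right)} = -1 + n$ ($E{\left(n \right)} = \frac{\left(-1 + n\right) n}{n} = \frac{n \left(-1 + n\right)}{n} = -1 + n$)
$L = -15$ ($L = -6 - 9 = -15$)
$\left(L + E{\left(-6 \right)}\right)^{2} = \left(-15 - 7\right)^{2} = \left(-22\right)^{2} = 484$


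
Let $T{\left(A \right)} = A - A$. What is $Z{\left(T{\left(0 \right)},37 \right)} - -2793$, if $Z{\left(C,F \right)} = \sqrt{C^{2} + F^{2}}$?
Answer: $2830$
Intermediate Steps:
$T{\left(A \right)} = 0$
$Z{\left(T{\left(0 \right)},37 \right)} - -2793 = \sqrt{0^{2} + 37^{2}} - -2793 = \sqrt{0 + 1369} + 2793 = \sqrt{1369} + 2793 = 37 + 2793 = 2830$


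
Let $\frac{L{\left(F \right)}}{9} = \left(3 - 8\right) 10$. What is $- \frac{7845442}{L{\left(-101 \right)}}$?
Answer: $\frac{3922721}{225} \approx 17434.0$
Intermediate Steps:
$L{\left(F \right)} = -450$ ($L{\left(F \right)} = 9 \left(3 - 8\right) 10 = 9 \left(\left(-5\right) 10\right) = 9 \left(-50\right) = -450$)
$- \frac{7845442}{L{\left(-101 \right)}} = - \frac{7845442}{-450} = \left(-7845442\right) \left(- \frac{1}{450}\right) = \frac{3922721}{225}$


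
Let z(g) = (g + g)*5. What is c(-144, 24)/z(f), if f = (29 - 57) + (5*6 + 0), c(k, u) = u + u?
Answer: 12/5 ≈ 2.4000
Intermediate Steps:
c(k, u) = 2*u
f = 2 (f = -28 + (30 + 0) = -28 + 30 = 2)
z(g) = 10*g (z(g) = (2*g)*5 = 10*g)
c(-144, 24)/z(f) = (2*24)/((10*2)) = 48/20 = 48*(1/20) = 12/5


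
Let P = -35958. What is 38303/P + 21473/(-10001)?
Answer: -1155194437/359615958 ≈ -3.2123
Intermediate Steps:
38303/P + 21473/(-10001) = 38303/(-35958) + 21473/(-10001) = 38303*(-1/35958) + 21473*(-1/10001) = -38303/35958 - 21473/10001 = -1155194437/359615958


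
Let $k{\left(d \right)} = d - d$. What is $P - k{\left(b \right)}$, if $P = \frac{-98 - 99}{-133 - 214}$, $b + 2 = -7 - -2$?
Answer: $\frac{197}{347} \approx 0.56772$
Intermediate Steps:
$b = -7$ ($b = -2 - 5 = -7$)
$k{\left(d \right)} = 0$
$P = \frac{197}{347}$ ($P = - \frac{197}{-347} = \left(-197\right) \left(- \frac{1}{347}\right) = \frac{197}{347} \approx 0.56772$)
$P - k{\left(b \right)} = \frac{197}{347} - 0 = \frac{197}{347} + 0 = \frac{197}{347}$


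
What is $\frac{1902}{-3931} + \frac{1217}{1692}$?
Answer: $\frac{1565843}{6651252} \approx 0.23542$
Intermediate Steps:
$\frac{1902}{-3931} + \frac{1217}{1692} = 1902 \left(- \frac{1}{3931}\right) + 1217 \cdot \frac{1}{1692} = - \frac{1902}{3931} + \frac{1217}{1692} = \frac{1565843}{6651252}$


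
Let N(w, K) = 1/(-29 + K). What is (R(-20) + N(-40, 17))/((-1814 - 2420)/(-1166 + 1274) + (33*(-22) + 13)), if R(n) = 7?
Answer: -747/81238 ≈ -0.0091952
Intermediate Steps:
(R(-20) + N(-40, 17))/((-1814 - 2420)/(-1166 + 1274) + (33*(-22) + 13)) = (7 + 1/(-29 + 17))/((-1814 - 2420)/(-1166 + 1274) + (33*(-22) + 13)) = (7 + 1/(-12))/(-4234/108 + (-726 + 13)) = (7 - 1/12)/(-4234*1/108 - 713) = 83/(12*(-2117/54 - 713)) = 83/(12*(-40619/54)) = (83/12)*(-54/40619) = -747/81238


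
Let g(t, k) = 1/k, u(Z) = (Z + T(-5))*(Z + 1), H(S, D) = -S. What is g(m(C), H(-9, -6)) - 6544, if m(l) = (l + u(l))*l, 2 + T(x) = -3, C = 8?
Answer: -58895/9 ≈ -6543.9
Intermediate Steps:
T(x) = -5 (T(x) = -2 - 3 = -5)
u(Z) = (1 + Z)*(-5 + Z) (u(Z) = (Z - 5)*(Z + 1) = (-5 + Z)*(1 + Z) = (1 + Z)*(-5 + Z))
m(l) = l*(-5 + l**2 - 3*l) (m(l) = (l + (-5 + l**2 - 4*l))*l = (-5 + l**2 - 3*l)*l = l*(-5 + l**2 - 3*l))
g(m(C), H(-9, -6)) - 6544 = 1/(-1*(-9)) - 6544 = 1/9 - 6544 = -58895/9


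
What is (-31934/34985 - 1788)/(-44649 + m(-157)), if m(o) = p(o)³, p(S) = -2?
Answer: 62585114/1562325145 ≈ 0.040059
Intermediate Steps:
m(o) = -8 (m(o) = (-2)³ = -8)
(-31934/34985 - 1788)/(-44649 + m(-157)) = (-31934/34985 - 1788)/(-44649 - 8) = (-31934*1/34985 - 1788)/(-44657) = (-31934/34985 - 1788)*(-1/44657) = -62585114/34985*(-1/44657) = 62585114/1562325145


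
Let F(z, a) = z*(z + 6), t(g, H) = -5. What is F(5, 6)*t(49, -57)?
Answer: -275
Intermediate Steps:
F(z, a) = z*(6 + z)
F(5, 6)*t(49, -57) = (5*(6 + 5))*(-5) = (5*11)*(-5) = 55*(-5) = -275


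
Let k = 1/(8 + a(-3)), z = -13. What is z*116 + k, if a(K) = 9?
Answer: -25635/17 ≈ -1507.9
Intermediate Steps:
k = 1/17 (k = 1/(8 + 9) = 1/17 ≈ 0.058824)
z*116 + k = -13*116 + 1/17 = -1508 + 1/17 = -25635/17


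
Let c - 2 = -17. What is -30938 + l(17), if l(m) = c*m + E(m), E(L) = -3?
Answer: -31196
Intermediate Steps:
c = -15 (c = 2 - 17 = -15)
l(m) = -3 - 15*m (l(m) = -15*m - 3 = -3 - 15*m)
-30938 + l(17) = -30938 + (-3 - 15*17) = -30938 + (-3 - 255) = -30938 - 258 = -31196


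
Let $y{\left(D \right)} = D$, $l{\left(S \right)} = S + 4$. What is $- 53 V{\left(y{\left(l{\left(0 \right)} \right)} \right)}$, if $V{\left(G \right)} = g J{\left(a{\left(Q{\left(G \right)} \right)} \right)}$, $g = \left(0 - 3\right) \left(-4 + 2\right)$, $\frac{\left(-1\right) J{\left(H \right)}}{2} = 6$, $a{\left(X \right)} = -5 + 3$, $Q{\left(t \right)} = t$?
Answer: $3816$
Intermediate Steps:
$l{\left(S \right)} = 4 + S$
$a{\left(X \right)} = -2$
$J{\left(H \right)} = -12$ ($J{\left(H \right)} = \left(-2\right) 6 = -12$)
$g = 6$ ($g = \left(-3\right) \left(-2\right) = 6$)
$V{\left(G \right)} = -72$ ($V{\left(G \right)} = 6 \left(-12\right) = -72$)
$- 53 V{\left(y{\left(l{\left(0 \right)} \right)} \right)} = \left(-53\right) \left(-72\right) = 3816$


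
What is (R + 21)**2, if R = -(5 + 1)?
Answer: 225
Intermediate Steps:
R = -6 (R = -1*6 = -6)
(R + 21)**2 = (-6 + 21)**2 = 15**2 = 225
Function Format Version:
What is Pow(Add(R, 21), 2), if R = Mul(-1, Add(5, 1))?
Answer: 225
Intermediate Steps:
R = -6 (R = Mul(-1, 6) = -6)
Pow(Add(R, 21), 2) = Pow(Add(-6, 21), 2) = Pow(15, 2) = 225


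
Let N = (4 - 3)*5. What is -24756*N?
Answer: -123780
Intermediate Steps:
N = 5 (N = 1*5 = 5)
-24756*N = -24756*5 = -123780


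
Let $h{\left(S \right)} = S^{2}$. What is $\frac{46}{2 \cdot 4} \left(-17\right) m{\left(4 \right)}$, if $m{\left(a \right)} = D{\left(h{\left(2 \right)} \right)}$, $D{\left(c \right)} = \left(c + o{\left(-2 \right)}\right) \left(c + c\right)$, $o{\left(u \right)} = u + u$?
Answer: $0$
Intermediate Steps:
$o{\left(u \right)} = 2 u$
$D{\left(c \right)} = 2 c \left(-4 + c\right)$ ($D{\left(c \right)} = \left(c + 2 \left(-2\right)\right) \left(c + c\right) = \left(c - 4\right) 2 c = \left(-4 + c\right) 2 c = 2 c \left(-4 + c\right)$)
$m{\left(a \right)} = 0$ ($m{\left(a \right)} = 2 \cdot 2^{2} \left(-4 + 2^{2}\right) = 2 \cdot 4 \left(-4 + 4\right) = 2 \cdot 4 \cdot 0 = 0$)
$\frac{46}{2 \cdot 4} \left(-17\right) m{\left(4 \right)} = \frac{46}{2 \cdot 4} \left(-17\right) 0 = \frac{46}{8} \left(-17\right) 0 = 46 \cdot \frac{1}{8} \left(-17\right) 0 = \frac{23}{4} \left(-17\right) 0 = \left(- \frac{391}{4}\right) 0 = 0$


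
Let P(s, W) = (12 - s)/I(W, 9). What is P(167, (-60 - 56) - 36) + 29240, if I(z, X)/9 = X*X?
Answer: 21315805/729 ≈ 29240.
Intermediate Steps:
I(z, X) = 9*X² (I(z, X) = 9*(X*X) = 9*X²)
P(s, W) = 4/243 - s/729 (P(s, W) = (12 - s)/((9*9²)) = (12 - s)/((9*81)) = (12 - s)/729 = (12 - s)*(1/729) = 4/243 - s/729)
P(167, (-60 - 56) - 36) + 29240 = (4/243 - 1/729*167) + 29240 = (4/243 - 167/729) + 29240 = -155/729 + 29240 = 21315805/729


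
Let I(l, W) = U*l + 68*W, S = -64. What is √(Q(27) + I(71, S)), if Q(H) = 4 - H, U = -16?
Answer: I*√5511 ≈ 74.236*I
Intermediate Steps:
I(l, W) = -16*l + 68*W
√(Q(27) + I(71, S)) = √((4 - 1*27) + (-16*71 + 68*(-64))) = √((4 - 27) + (-1136 - 4352)) = √(-23 - 5488) = √(-5511) = I*√5511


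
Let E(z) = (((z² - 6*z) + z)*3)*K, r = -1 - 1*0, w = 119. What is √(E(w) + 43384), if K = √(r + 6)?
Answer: √(43384 + 40698*√5) ≈ 366.59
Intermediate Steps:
r = -1 (r = -1 + 0 = -1)
K = √5 (K = √(-1 + 6) = √5 ≈ 2.2361)
E(z) = √5*(-15*z + 3*z²) (E(z) = (((z² - 6*z) + z)*3)*√5 = ((z² - 5*z)*3)*√5 = (-15*z + 3*z²)*√5 = √5*(-15*z + 3*z²))
√(E(w) + 43384) = √(3*119*√5*(-5 + 119) + 43384) = √(3*119*√5*114 + 43384) = √(40698*√5 + 43384) = √(43384 + 40698*√5)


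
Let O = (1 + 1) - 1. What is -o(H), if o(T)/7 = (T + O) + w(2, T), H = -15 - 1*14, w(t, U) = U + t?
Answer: 385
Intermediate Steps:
O = 1 (O = 2 - 1 = 1)
H = -29 (H = -15 - 14 = -29)
o(T) = 21 + 14*T (o(T) = 7*((T + 1) + (T + 2)) = 7*((1 + T) + (2 + T)) = 7*(3 + 2*T) = 21 + 14*T)
-o(H) = -(21 + 14*(-29)) = -(21 - 406) = -1*(-385) = 385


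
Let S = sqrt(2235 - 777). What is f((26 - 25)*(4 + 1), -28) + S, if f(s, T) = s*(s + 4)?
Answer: 45 + 27*sqrt(2) ≈ 83.184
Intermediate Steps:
f(s, T) = s*(4 + s)
S = 27*sqrt(2) (S = sqrt(1458) = 27*sqrt(2) ≈ 38.184)
f((26 - 25)*(4 + 1), -28) + S = ((26 - 25)*(4 + 1))*(4 + (26 - 25)*(4 + 1)) + 27*sqrt(2) = (1*5)*(4 + 1*5) + 27*sqrt(2) = 5*(4 + 5) + 27*sqrt(2) = 5*9 + 27*sqrt(2) = 45 + 27*sqrt(2)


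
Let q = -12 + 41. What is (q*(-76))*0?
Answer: 0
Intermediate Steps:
q = 29
(q*(-76))*0 = (29*(-76))*0 = -2204*0 = 0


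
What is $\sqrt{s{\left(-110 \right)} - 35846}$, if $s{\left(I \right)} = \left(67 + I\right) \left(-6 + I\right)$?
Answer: $i \sqrt{30858} \approx 175.66 i$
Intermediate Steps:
$s{\left(I \right)} = \left(-6 + I\right) \left(67 + I\right)$
$\sqrt{s{\left(-110 \right)} - 35846} = \sqrt{\left(-402 + \left(-110\right)^{2} + 61 \left(-110\right)\right) - 35846} = \sqrt{\left(-402 + 12100 - 6710\right) - 35846} = \sqrt{4988 - 35846} = \sqrt{-30858} = i \sqrt{30858}$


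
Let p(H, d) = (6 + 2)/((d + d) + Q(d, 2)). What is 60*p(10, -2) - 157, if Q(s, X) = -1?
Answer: -253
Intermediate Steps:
p(H, d) = 8/(-1 + 2*d) (p(H, d) = (6 + 2)/((d + d) - 1) = 8/(2*d - 1) = 8/(-1 + 2*d))
60*p(10, -2) - 157 = 60*(8/(-1 + 2*(-2))) - 157 = 60*(8/(-1 - 4)) - 157 = 60*(8/(-5)) - 157 = 60*(8*(-⅕)) - 157 = 60*(-8/5) - 157 = -96 - 157 = -253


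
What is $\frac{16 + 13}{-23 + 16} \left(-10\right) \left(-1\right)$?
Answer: $- \frac{290}{7} \approx -41.429$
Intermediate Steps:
$\frac{16 + 13}{-23 + 16} \left(-10\right) \left(-1\right) = \frac{29}{-7} \left(-10\right) \left(-1\right) = 29 \left(- \frac{1}{7}\right) \left(-10\right) \left(-1\right) = \left(- \frac{29}{7}\right) \left(-10\right) \left(-1\right) = \frac{290}{7} \left(-1\right) = - \frac{290}{7}$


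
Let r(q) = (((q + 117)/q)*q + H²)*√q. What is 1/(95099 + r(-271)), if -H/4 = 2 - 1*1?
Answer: 95099/9048980725 + 138*I*√271/9048980725 ≈ 1.0509e-5 + 2.5105e-7*I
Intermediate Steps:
H = -4 (H = -4*(2 - 1*1) = -4*(2 - 1) = -4*1 = -4)
r(q) = √q*(133 + q) (r(q) = (((q + 117)/q)*q + (-4)²)*√q = (((117 + q)/q)*q + 16)*√q = ((117 + q) + 16)*√q = (133 + q)*√q = √q*(133 + q))
1/(95099 + r(-271)) = 1/(95099 + √(-271)*(133 - 271)) = 1/(95099 + (I*√271)*(-138)) = 1/(95099 - 138*I*√271)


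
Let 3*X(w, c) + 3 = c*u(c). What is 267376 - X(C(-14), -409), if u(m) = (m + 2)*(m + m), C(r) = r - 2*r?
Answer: 136968865/3 ≈ 4.5656e+7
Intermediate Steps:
C(r) = -r
u(m) = 2*m*(2 + m) (u(m) = (2 + m)*(2*m) = 2*m*(2 + m))
X(w, c) = -1 + 2*c²*(2 + c)/3 (X(w, c) = -1 + (c*(2*c*(2 + c)))/3 = -1 + (2*c²*(2 + c))/3 = -1 + 2*c²*(2 + c)/3)
267376 - X(C(-14), -409) = 267376 - (-1 + (⅔)*(-409)²*(2 - 409)) = 267376 - (-1 + (⅔)*167281*(-407)) = 267376 - (-1 - 136166734/3) = 267376 - 1*(-136166737/3) = 267376 + 136166737/3 = 136968865/3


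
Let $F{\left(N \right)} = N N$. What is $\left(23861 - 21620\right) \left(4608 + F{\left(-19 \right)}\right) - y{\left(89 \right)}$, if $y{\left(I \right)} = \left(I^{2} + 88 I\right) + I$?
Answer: $11119687$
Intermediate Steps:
$F{\left(N \right)} = N^{2}$
$y{\left(I \right)} = I^{2} + 89 I$
$\left(23861 - 21620\right) \left(4608 + F{\left(-19 \right)}\right) - y{\left(89 \right)} = \left(23861 - 21620\right) \left(4608 + \left(-19\right)^{2}\right) - 89 \left(89 + 89\right) = 2241 \left(4608 + 361\right) - 89 \cdot 178 = 2241 \cdot 4969 - 15842 = 11135529 - 15842 = 11119687$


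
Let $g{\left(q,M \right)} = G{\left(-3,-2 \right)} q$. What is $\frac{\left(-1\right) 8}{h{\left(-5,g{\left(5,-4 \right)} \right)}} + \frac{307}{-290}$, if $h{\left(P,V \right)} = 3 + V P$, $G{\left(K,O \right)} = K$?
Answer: $- \frac{13133}{11310} \approx -1.1612$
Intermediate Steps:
$g{\left(q,M \right)} = - 3 q$
$h{\left(P,V \right)} = 3 + P V$
$\frac{\left(-1\right) 8}{h{\left(-5,g{\left(5,-4 \right)} \right)}} + \frac{307}{-290} = \frac{\left(-1\right) 8}{3 - 5 \left(\left(-3\right) 5\right)} + \frac{307}{-290} = - \frac{8}{3 - -75} + 307 \left(- \frac{1}{290}\right) = - \frac{8}{3 + 75} - \frac{307}{290} = - \frac{8}{78} - \frac{307}{290} = \left(-8\right) \frac{1}{78} - \frac{307}{290} = - \frac{4}{39} - \frac{307}{290} = - \frac{13133}{11310}$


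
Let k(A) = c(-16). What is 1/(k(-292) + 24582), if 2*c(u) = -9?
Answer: 2/49155 ≈ 4.0688e-5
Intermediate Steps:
c(u) = -9/2 (c(u) = (½)*(-9) = -9/2)
k(A) = -9/2
1/(k(-292) + 24582) = 1/(-9/2 + 24582) = 1/(49155/2) = 2/49155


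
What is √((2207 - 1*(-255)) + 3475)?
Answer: √5937 ≈ 77.052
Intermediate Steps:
√((2207 - 1*(-255)) + 3475) = √((2207 + 255) + 3475) = √(2462 + 3475) = √5937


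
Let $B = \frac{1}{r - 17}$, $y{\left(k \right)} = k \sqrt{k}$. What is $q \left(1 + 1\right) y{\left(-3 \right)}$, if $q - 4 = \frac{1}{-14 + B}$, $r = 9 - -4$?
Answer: $- \frac{448 i \sqrt{3}}{19} \approx - 40.84 i$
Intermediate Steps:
$r = 13$ ($r = 9 + 4 = 13$)
$y{\left(k \right)} = k^{\frac{3}{2}}$
$B = - \frac{1}{4}$ ($B = \frac{1}{13 - 17} = \frac{1}{-4} = - \frac{1}{4} \approx -0.25$)
$q = \frac{224}{57}$ ($q = 4 + \frac{1}{-14 - \frac{1}{4}} = 4 + \frac{1}{- \frac{57}{4}} = 4 - \frac{4}{57} = \frac{224}{57} \approx 3.9298$)
$q \left(1 + 1\right) y{\left(-3 \right)} = \frac{224 \left(1 + 1\right)}{57} \left(-3\right)^{\frac{3}{2}} = \frac{224}{57} \cdot 2 \left(- 3 i \sqrt{3}\right) = \frac{448 \left(- 3 i \sqrt{3}\right)}{57} = - \frac{448 i \sqrt{3}}{19}$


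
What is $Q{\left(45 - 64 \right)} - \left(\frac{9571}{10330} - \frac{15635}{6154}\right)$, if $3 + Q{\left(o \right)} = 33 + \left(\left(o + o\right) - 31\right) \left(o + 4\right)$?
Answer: $\frac{16951383229}{15892705} \approx 1066.6$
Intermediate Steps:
$Q{\left(o \right)} = 30 + \left(-31 + 2 o\right) \left(4 + o\right)$ ($Q{\left(o \right)} = -3 + \left(33 + \left(\left(o + o\right) - 31\right) \left(o + 4\right)\right) = -3 + \left(33 + \left(2 o - 31\right) \left(4 + o\right)\right) = -3 + \left(33 + \left(-31 + 2 o\right) \left(4 + o\right)\right) = 30 + \left(-31 + 2 o\right) \left(4 + o\right)$)
$Q{\left(45 - 64 \right)} - \left(\frac{9571}{10330} - \frac{15635}{6154}\right) = \left(-94 - 23 \left(45 - 64\right) + 2 \left(45 - 64\right)^{2}\right) - \left(\frac{9571}{10330} - \frac{15635}{6154}\right) = \left(-94 - 23 \left(45 - 64\right) + 2 \left(45 - 64\right)^{2}\right) - \left(9571 \cdot \frac{1}{10330} - \frac{15635}{6154}\right) = \left(-94 - -437 + 2 \left(-19\right)^{2}\right) - \left(\frac{9571}{10330} - \frac{15635}{6154}\right) = \left(-94 + 437 + 2 \cdot 361\right) - - \frac{25652404}{15892705} = \left(-94 + 437 + 722\right) + \frac{25652404}{15892705} = 1065 + \frac{25652404}{15892705} = \frac{16951383229}{15892705}$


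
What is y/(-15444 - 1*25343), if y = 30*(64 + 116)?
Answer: -5400/40787 ≈ -0.13240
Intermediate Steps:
y = 5400 (y = 30*180 = 5400)
y/(-15444 - 1*25343) = 5400/(-15444 - 1*25343) = 5400/(-15444 - 25343) = 5400/(-40787) = 5400*(-1/40787) = -5400/40787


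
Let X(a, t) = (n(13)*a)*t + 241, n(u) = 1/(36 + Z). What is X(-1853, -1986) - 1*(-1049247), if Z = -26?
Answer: 7087469/5 ≈ 1.4175e+6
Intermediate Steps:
n(u) = 1/10 (n(u) = 1/(36 - 26) = 1/10)
X(a, t) = 241 + a*t/10 (X(a, t) = (a/10)*t + 241 = a*t/10 + 241 = 241 + a*t/10)
X(-1853, -1986) - 1*(-1049247) = (241 + (1/10)*(-1853)*(-1986)) - 1*(-1049247) = (241 + 1840029/5) + 1049247 = 1841234/5 + 1049247 = 7087469/5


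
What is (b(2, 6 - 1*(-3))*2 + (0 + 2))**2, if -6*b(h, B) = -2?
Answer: 64/9 ≈ 7.1111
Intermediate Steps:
b(h, B) = 1/3 (b(h, B) = -1/6*(-2) = 1/3)
(b(2, 6 - 1*(-3))*2 + (0 + 2))**2 = ((1/3)*2 + (0 + 2))**2 = (2/3 + 2)**2 = (8/3)**2 = 64/9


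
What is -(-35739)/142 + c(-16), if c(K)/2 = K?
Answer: 31195/142 ≈ 219.68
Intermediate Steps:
c(K) = 2*K
-(-35739)/142 + c(-16) = -(-35739)/142 + 2*(-16) = -(-35739)/142 - 32 = -209*(-171/142) - 32 = 35739/142 - 32 = 31195/142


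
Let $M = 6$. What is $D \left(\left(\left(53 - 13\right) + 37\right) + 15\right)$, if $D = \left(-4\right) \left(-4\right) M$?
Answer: $8832$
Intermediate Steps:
$D = 96$ ($D = \left(-4\right) \left(-4\right) 6 = 16 \cdot 6 = 96$)
$D \left(\left(\left(53 - 13\right) + 37\right) + 15\right) = 96 \left(\left(\left(53 - 13\right) + 37\right) + 15\right) = 96 \left(\left(40 + 37\right) + 15\right) = 96 \left(77 + 15\right) = 96 \cdot 92 = 8832$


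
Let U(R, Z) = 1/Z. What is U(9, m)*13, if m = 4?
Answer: 13/4 ≈ 3.2500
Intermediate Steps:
U(9, m)*13 = 13/4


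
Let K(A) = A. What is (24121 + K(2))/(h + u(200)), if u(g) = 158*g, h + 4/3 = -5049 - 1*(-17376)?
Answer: 72369/131777 ≈ 0.54918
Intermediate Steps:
h = 36977/3 (h = -4/3 + (-5049 - 1*(-17376)) = -4/3 + (-5049 + 17376) = -4/3 + 12327 = 36977/3 ≈ 12326.)
(24121 + K(2))/(h + u(200)) = (24121 + 2)/(36977/3 + 158*200) = 24123/(36977/3 + 31600) = 24123/(131777/3) = 24123*(3/131777) = 72369/131777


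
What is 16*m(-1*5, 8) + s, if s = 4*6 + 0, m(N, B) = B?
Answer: 152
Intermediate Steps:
s = 24 (s = 24 + 0 = 24)
16*m(-1*5, 8) + s = 16*8 + 24 = 128 + 24 = 152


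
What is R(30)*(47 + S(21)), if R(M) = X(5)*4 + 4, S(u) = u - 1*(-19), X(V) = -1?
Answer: 0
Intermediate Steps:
S(u) = 19 + u (S(u) = u + 19 = 19 + u)
R(M) = 0 (R(M) = -1*4 + 4 = -4 + 4 = 0)
R(30)*(47 + S(21)) = 0*(47 + (19 + 21)) = 0*(47 + 40) = 0*87 = 0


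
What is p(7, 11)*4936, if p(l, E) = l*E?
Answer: 380072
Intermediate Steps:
p(l, E) = E*l
p(7, 11)*4936 = (11*7)*4936 = 77*4936 = 380072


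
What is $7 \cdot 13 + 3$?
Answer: $94$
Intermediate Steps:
$7 \cdot 13 + 3 = 91 + 3 = 94$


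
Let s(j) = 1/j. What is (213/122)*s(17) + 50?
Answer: 103913/2074 ≈ 50.103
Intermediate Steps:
(213/122)*s(17) + 50 = (213/122)/17 + 50 = (213*(1/122))*(1/17) + 50 = (213/122)*(1/17) + 50 = 213/2074 + 50 = 103913/2074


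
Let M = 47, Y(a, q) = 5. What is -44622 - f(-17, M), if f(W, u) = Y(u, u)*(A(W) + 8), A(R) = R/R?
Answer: -44667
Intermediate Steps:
A(R) = 1
f(W, u) = 45 (f(W, u) = 5*(1 + 8) = 5*9 = 45)
-44622 - f(-17, M) = -44622 - 1*45 = -44622 - 45 = -44667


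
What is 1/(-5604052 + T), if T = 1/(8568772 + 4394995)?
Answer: -12963767/72649624383883 ≈ -1.7844e-7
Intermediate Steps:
T = 1/12963767 ≈ 7.7138e-8
1/(-5604052 + T) = 1/(-5604052 + 1/12963767) = 1/(-72649624383883/12963767) = -12963767/72649624383883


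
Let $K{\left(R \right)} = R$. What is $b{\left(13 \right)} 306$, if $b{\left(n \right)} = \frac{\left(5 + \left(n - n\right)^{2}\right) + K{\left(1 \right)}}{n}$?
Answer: $\frac{1836}{13} \approx 141.23$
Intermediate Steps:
$b{\left(n \right)} = \frac{6}{n}$ ($b{\left(n \right)} = \frac{\left(5 + \left(n - n\right)^{2}\right) + 1}{n} = \frac{\left(5 + 0^{2}\right) + 1}{n} = \frac{\left(5 + 0\right) + 1}{n} = \frac{5 + 1}{n} = \frac{6}{n}$)
$b{\left(13 \right)} 306 = \frac{6}{13} \cdot 306 = \frac{1836}{13}$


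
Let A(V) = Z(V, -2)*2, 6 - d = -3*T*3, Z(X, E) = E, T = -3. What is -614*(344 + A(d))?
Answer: -208760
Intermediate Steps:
d = -21 (d = 6 - (-3*(-3))*3 = 6 - 9*3 = 6 - 1*27 = 6 - 27 = -21)
A(V) = -4 (A(V) = -2*2 = -4)
-614*(344 + A(d)) = -614*(344 - 4) = -614*340 = -208760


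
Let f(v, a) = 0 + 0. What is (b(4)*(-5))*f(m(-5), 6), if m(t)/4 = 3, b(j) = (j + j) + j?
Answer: 0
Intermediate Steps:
b(j) = 3*j (b(j) = 2*j + j = 3*j)
m(t) = 12 (m(t) = 4*3 = 12)
f(v, a) = 0
(b(4)*(-5))*f(m(-5), 6) = ((3*4)*(-5))*0 = (12*(-5))*0 = -60*0 = 0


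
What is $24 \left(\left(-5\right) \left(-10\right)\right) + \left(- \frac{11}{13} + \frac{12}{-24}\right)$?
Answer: $\frac{31165}{26} \approx 1198.7$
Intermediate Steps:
$24 \left(\left(-5\right) \left(-10\right)\right) + \left(- \frac{11}{13} + \frac{12}{-24}\right) = 24 \cdot 50 + \left(\left(-11\right) \frac{1}{13} + 12 \left(- \frac{1}{24}\right)\right) = 1200 - \frac{35}{26} = \frac{31165}{26}$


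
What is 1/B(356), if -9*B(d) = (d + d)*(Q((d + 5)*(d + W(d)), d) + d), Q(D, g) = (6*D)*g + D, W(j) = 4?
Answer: -9/197740111712 ≈ -4.5514e-11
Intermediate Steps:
Q(D, g) = D + 6*D*g (Q(D, g) = 6*D*g + D = D + 6*D*g)
B(d) = -2*d*(d + (1 + 6*d)*(4 + d)*(5 + d))/9 (B(d) = -(d + d)*(((d + 5)*(d + 4))*(1 + 6*d) + d)/9 = -2*d*(((5 + d)*(4 + d))*(1 + 6*d) + d)/9 = -2*d*(((4 + d)*(5 + d))*(1 + 6*d) + d)/9 = -2*d*((1 + 6*d)*(4 + d)*(5 + d) + d)/9 = -2*d*(d + (1 + 6*d)*(4 + d)*(5 + d))/9)
1/B(356) = 1/(-2/9*356*(356 + (1 + 6*356)*(20 + 356² + 9*356))) = 1/(-2/9*356*(356 + (1 + 2136)*(20 + 126736 + 3204))) = 1/(-2/9*356*(356 + 2137*129960)) = 1/(-2/9*356*(356 + 277724520)) = 1/(-2/9*356*277724876) = 1/(-197740111712/9) = -9/197740111712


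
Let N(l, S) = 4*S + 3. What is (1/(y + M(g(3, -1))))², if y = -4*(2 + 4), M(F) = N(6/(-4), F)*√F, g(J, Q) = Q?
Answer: (24 - I)²/332929 ≈ 0.0017271 - 0.00014417*I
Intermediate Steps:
N(l, S) = 3 + 4*S
M(F) = √F*(3 + 4*F) (M(F) = (3 + 4*F)*√F = √F*(3 + 4*F))
y = -24 (y = -4*6 = -24)
(1/(y + M(g(3, -1))))² = (1/(-24 + √(-1)*(3 + 4*(-1))))² = (1/(-24 + I*(3 - 4)))² = (1/(-24 + I*(-1)))² = (1/(-24 - I))² = ((-24 + I)/577)² = (-24 + I)²/332929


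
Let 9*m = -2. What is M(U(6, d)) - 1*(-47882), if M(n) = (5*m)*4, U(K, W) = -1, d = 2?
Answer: 430898/9 ≈ 47878.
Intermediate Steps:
m = -2/9 (m = (1/9)*(-2) = -2/9 ≈ -0.22222)
M(n) = -40/9 (M(n) = (5*(-2/9))*4 = -10/9*4 = -40/9)
M(U(6, d)) - 1*(-47882) = -40/9 - 1*(-47882) = -40/9 + 47882 = 430898/9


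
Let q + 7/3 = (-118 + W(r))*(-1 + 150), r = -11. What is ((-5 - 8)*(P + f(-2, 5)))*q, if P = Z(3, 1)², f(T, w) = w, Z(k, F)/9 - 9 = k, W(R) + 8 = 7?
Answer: 8070280400/3 ≈ 2.6901e+9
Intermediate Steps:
W(R) = -1 (W(R) = -8 + 7 = -1)
Z(k, F) = 81 + 9*k
P = 11664 (P = (81 + 9*3)² = (81 + 27)² = 108² = 11664)
q = -53200/3 (q = -7/3 + (-118 - 1)*(-1 + 150) = -7/3 - 119*149 = -7/3 - 17731 = -53200/3 ≈ -17733.)
((-5 - 8)*(P + f(-2, 5)))*q = ((-5 - 8)*(11664 + 5))*(-53200/3) = -13*11669*(-53200/3) = -151697*(-53200/3) = 8070280400/3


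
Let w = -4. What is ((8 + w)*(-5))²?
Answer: 400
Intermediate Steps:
((8 + w)*(-5))² = ((8 - 4)*(-5))² = (4*(-5))² = (-20)² = 400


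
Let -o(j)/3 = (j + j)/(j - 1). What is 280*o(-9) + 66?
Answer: -1446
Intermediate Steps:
o(j) = -6*j/(-1 + j) (o(j) = -3*(j + j)/(j - 1) = -3*2*j/(-1 + j) = -6*j/(-1 + j))
280*o(-9) + 66 = 280*(-6*(-9)/(-1 - 9)) + 66 = 280*(-6*(-9)/(-10)) + 66 = 280*(-6*(-9)*(-1/10)) + 66 = 280*(-27/5) + 66 = -1512 + 66 = -1446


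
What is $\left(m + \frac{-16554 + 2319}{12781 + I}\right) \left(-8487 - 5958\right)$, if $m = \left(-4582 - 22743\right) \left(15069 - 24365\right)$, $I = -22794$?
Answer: $- \frac{36739906814386575}{10013} \approx -3.6692 \cdot 10^{12}$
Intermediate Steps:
$m = 254013200$ ($m = \left(-27325\right) \left(-9296\right) = 254013200$)
$\left(m + \frac{-16554 + 2319}{12781 + I}\right) \left(-8487 - 5958\right) = \left(254013200 + \frac{-16554 + 2319}{12781 - 22794}\right) \left(-8487 - 5958\right) = \left(254013200 - \frac{14235}{-10013}\right) \left(-14445\right) = \left(254013200 - - \frac{14235}{10013}\right) \left(-14445\right) = \left(254013200 + \frac{14235}{10013}\right) \left(-14445\right) = \frac{2543434185835}{10013} \left(-14445\right) = - \frac{36739906814386575}{10013}$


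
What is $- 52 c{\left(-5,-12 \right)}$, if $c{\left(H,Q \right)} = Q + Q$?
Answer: $1248$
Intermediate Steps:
$c{\left(H,Q \right)} = 2 Q$
$- 52 c{\left(-5,-12 \right)} = - 52 \cdot 2 \left(-12\right) = \left(-52\right) \left(-24\right) = 1248$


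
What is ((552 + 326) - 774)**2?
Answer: 10816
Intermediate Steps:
((552 + 326) - 774)**2 = (878 - 774)**2 = 104**2 = 10816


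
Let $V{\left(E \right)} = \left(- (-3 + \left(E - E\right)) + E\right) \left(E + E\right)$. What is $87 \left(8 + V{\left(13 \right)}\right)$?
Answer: $36888$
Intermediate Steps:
$V{\left(E \right)} = 2 E \left(3 + E\right)$ ($V{\left(E \right)} = \left(- (-3 + 0) + E\right) 2 E = \left(\left(-1\right) \left(-3\right) + E\right) 2 E = \left(3 + E\right) 2 E = 2 E \left(3 + E\right)$)
$87 \left(8 + V{\left(13 \right)}\right) = 87 \left(8 + 2 \cdot 13 \left(3 + 13\right)\right) = 87 \left(8 + 2 \cdot 13 \cdot 16\right) = 87 \left(8 + 416\right) = 87 \cdot 424 = 36888$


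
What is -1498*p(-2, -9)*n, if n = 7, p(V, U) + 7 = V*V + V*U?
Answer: -157290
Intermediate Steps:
p(V, U) = -7 + V² + U*V (p(V, U) = -7 + (V*V + V*U) = -7 + (V² + U*V) = -7 + V² + U*V)
-1498*p(-2, -9)*n = -1498*(-7 + (-2)² - 9*(-2))*7 = -1498*(-7 + 4 + 18)*7 = -22470*7 = -1498*105 = -157290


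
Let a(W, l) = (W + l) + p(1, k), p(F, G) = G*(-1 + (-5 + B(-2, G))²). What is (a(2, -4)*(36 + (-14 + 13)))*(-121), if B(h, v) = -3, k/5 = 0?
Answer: 8470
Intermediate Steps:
k = 0 (k = 5*0 = 0)
p(F, G) = 63*G (p(F, G) = G*(-1 + (-5 - 3)²) = G*(-1 + (-8)²) = G*(-1 + 64) = G*63 = 63*G)
a(W, l) = W + l (a(W, l) = (W + l) + 63*0 = (W + l) + 0 = W + l)
(a(2, -4)*(36 + (-14 + 13)))*(-121) = ((2 - 4)*(36 + (-14 + 13)))*(-121) = -2*(36 - 1)*(-121) = -2*35*(-121) = -70*(-121) = 8470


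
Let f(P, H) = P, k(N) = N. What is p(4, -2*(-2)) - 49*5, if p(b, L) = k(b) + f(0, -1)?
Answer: -241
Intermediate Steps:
p(b, L) = b (p(b, L) = b + 0 = b)
p(4, -2*(-2)) - 49*5 = 4 - 49*5 = 4 - 245 = -241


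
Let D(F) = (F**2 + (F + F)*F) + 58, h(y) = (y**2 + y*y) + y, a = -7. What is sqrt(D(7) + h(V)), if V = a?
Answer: 2*sqrt(74) ≈ 17.205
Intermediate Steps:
V = -7
h(y) = y + 2*y**2 (h(y) = (y**2 + y**2) + y = 2*y**2 + y = y + 2*y**2)
D(F) = 58 + 3*F**2 (D(F) = (F**2 + (2*F)*F) + 58 = (F**2 + 2*F**2) + 58 = 3*F**2 + 58 = 58 + 3*F**2)
sqrt(D(7) + h(V)) = sqrt((58 + 3*7**2) - 7*(1 + 2*(-7))) = sqrt((58 + 3*49) - 7*(1 - 14)) = sqrt((58 + 147) - 7*(-13)) = sqrt(205 + 91) = sqrt(296) = 2*sqrt(74)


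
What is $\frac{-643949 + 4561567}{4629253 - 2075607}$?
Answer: $\frac{1958809}{1276823} \approx 1.5341$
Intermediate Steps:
$\frac{-643949 + 4561567}{4629253 - 2075607} = \frac{3917618}{2553646} = 3917618 \cdot \frac{1}{2553646} = \frac{1958809}{1276823}$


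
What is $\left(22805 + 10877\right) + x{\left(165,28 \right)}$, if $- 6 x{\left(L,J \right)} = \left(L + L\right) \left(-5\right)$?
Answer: $33957$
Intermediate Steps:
$x{\left(L,J \right)} = \frac{5 L}{3}$ ($x{\left(L,J \right)} = - \frac{\left(L + L\right) \left(-5\right)}{6} = - \frac{2 L \left(-5\right)}{6} = - \frac{\left(-10\right) L}{6} = \frac{5 L}{3}$)
$\left(22805 + 10877\right) + x{\left(165,28 \right)} = \left(22805 + 10877\right) + \frac{5}{3} \cdot 165 = 33682 + 275 = 33957$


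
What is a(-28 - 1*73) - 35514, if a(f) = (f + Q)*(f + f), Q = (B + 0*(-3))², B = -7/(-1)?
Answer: -25010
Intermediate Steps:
B = 7 (B = -7*(-1) = 7)
Q = 49 (Q = (7 + 0*(-3))² = (7 + 0)² = 7² = 49)
a(f) = 2*f*(49 + f) (a(f) = (f + 49)*(f + f) = (49 + f)*(2*f) = 2*f*(49 + f))
a(-28 - 1*73) - 35514 = 2*(-28 - 1*73)*(49 + (-28 - 1*73)) - 35514 = 2*(-28 - 73)*(49 + (-28 - 73)) - 35514 = 2*(-101)*(49 - 101) - 35514 = 2*(-101)*(-52) - 35514 = 10504 - 35514 = -25010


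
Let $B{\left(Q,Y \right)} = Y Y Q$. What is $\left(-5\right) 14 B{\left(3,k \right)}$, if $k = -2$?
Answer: $-840$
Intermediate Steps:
$B{\left(Q,Y \right)} = Q Y^{2}$ ($B{\left(Q,Y \right)} = Y^{2} Q = Q Y^{2}$)
$\left(-5\right) 14 B{\left(3,k \right)} = \left(-5\right) 14 \cdot 3 \left(-2\right)^{2} = - 70 \cdot 3 \cdot 4 = \left(-70\right) 12 = -840$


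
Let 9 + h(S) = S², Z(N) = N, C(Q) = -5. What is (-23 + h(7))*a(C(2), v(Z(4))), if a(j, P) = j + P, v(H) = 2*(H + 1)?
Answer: 85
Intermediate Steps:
h(S) = -9 + S²
v(H) = 2 + 2*H (v(H) = 2*(1 + H) = 2 + 2*H)
a(j, P) = P + j
(-23 + h(7))*a(C(2), v(Z(4))) = (-23 + (-9 + 7²))*((2 + 2*4) - 5) = (-23 + (-9 + 49))*((2 + 8) - 5) = (-23 + 40)*(10 - 5) = 17*5 = 85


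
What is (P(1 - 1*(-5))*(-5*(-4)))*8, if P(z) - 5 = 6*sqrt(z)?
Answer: 800 + 960*sqrt(6) ≈ 3151.5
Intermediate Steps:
P(z) = 5 + 6*sqrt(z)
(P(1 - 1*(-5))*(-5*(-4)))*8 = ((5 + 6*sqrt(1 - 1*(-5)))*(-5*(-4)))*8 = ((5 + 6*sqrt(1 + 5))*20)*8 = ((5 + 6*sqrt(6))*20)*8 = (100 + 120*sqrt(6))*8 = 800 + 960*sqrt(6)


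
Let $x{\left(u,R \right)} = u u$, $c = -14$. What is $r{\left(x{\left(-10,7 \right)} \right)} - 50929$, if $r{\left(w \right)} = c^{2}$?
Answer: $-50733$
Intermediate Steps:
$x{\left(u,R \right)} = u^{2}$
$r{\left(w \right)} = 196$ ($r{\left(w \right)} = \left(-14\right)^{2} = 196$)
$r{\left(x{\left(-10,7 \right)} \right)} - 50929 = 196 - 50929 = -50733$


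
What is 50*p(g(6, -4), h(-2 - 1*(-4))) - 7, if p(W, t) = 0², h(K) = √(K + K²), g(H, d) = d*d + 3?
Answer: -7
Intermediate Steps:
g(H, d) = 3 + d² (g(H, d) = d² + 3 = 3 + d²)
p(W, t) = 0
50*p(g(6, -4), h(-2 - 1*(-4))) - 7 = 50*0 - 7 = 0 - 7 = -7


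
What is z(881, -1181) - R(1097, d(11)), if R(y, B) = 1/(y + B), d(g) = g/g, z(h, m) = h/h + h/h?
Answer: 2195/1098 ≈ 1.9991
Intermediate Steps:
z(h, m) = 2 (z(h, m) = 1 + 1 = 2)
d(g) = 1
R(y, B) = 1/(B + y)
z(881, -1181) - R(1097, d(11)) = 2 - 1/(1 + 1097) = 2 - 1/1098 = 2195/1098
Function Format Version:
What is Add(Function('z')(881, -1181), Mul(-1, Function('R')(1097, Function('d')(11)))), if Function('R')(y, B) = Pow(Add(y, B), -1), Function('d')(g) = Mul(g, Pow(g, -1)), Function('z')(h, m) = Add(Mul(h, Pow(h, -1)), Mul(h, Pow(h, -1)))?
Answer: Rational(2195, 1098) ≈ 1.9991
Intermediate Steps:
Function('z')(h, m) = 2 (Function('z')(h, m) = Add(1, 1) = 2)
Function('d')(g) = 1
Function('R')(y, B) = Pow(Add(B, y), -1)
Add(Function('z')(881, -1181), Mul(-1, Function('R')(1097, Function('d')(11)))) = Add(2, Mul(-1, Pow(Add(1, 1097), -1))) = Add(2, Mul(-1, Pow(1098, -1))) = Add(2, Mul(-1, Rational(1, 1098))) = Add(2, Rational(-1, 1098)) = Rational(2195, 1098)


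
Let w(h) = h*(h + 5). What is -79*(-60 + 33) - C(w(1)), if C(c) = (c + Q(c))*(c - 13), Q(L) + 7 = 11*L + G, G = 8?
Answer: 2644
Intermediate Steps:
Q(L) = 1 + 11*L (Q(L) = -7 + (11*L + 8) = -7 + (8 + 11*L) = 1 + 11*L)
w(h) = h*(5 + h)
C(c) = (1 + 12*c)*(-13 + c) (C(c) = (c + (1 + 11*c))*(c - 13) = (1 + 12*c)*(-13 + c))
-79*(-60 + 33) - C(w(1)) = -79*(-60 + 33) - (-13 - 155*(5 + 1) + 12*(1*(5 + 1))²) = -79*(-27) - (-13 - 155*6 + 12*(1*6)²) = 2133 - (-13 - 155*6 + 12*6²) = 2133 - (-13 - 930 + 12*36) = 2133 - (-13 - 930 + 432) = 2133 - 1*(-511) = 2133 + 511 = 2644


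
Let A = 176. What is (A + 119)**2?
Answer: 87025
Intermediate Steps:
(A + 119)**2 = (176 + 119)**2 = 295**2 = 87025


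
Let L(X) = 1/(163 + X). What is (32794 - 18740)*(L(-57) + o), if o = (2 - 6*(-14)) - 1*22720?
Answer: -16859199481/53 ≈ -3.1810e+8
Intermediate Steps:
o = -22634 (o = (2 + 84) - 22720 = 86 - 22720 = -22634)
(32794 - 18740)*(L(-57) + o) = (32794 - 18740)*(1/(163 - 57) - 22634) = 14054*(1/106 - 22634) = 14054*(-2399203/106) = -16859199481/53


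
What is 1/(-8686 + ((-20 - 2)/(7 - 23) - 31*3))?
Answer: -8/70221 ≈ -0.00011393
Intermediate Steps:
1/(-8686 + ((-20 - 2)/(7 - 23) - 31*3)) = 1/(-8686 + (-22/(-16) - 93)) = 1/(-8686 + (-22*(-1/16) - 93)) = 1/(-8686 + (11/8 - 93)) = 1/(-8686 - 733/8) = 1/(-70221/8) = -8/70221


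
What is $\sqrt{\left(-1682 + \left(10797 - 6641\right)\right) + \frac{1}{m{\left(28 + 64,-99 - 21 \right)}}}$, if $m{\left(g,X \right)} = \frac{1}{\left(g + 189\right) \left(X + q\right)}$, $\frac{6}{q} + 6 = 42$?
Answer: $\frac{i \sqrt{1123170}}{6} \approx 176.63 i$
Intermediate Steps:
$q = \frac{1}{6}$ ($q = \frac{6}{-6 + 42} = \frac{6}{36} = 6 \cdot \frac{1}{36} = \frac{1}{6} \approx 0.16667$)
$m{\left(g,X \right)} = \frac{1}{\left(189 + g\right) \left(\frac{1}{6} + X\right)}$ ($m{\left(g,X \right)} = \frac{1}{\left(g + 189\right) \left(X + \frac{1}{6}\right)} = \frac{1}{\left(189 + g\right) \left(\frac{1}{6} + X\right)}$)
$\sqrt{\left(-1682 + \left(10797 - 6641\right)\right) + \frac{1}{m{\left(28 + 64,-99 - 21 \right)}}} = \sqrt{\left(-1682 + \left(10797 - 6641\right)\right) + \frac{1}{6 \frac{1}{189 + \left(28 + 64\right) + 1134 \left(-99 - 21\right) + 6 \left(-99 - 21\right) \left(28 + 64\right)}}} = \sqrt{\left(-1682 + \left(10797 - 6641\right)\right) + \frac{1}{6 \frac{1}{189 + 92 + 1134 \left(-99 - 21\right) + 6 \left(-99 - 21\right) 92}}} = \sqrt{\left(-1682 + 4156\right) + \frac{1}{6 \frac{1}{189 + 92 + 1134 \left(-120\right) + 6 \left(-120\right) 92}}} = \sqrt{2474 + \frac{1}{6 \frac{1}{189 + 92 - 136080 - 66240}}} = \sqrt{2474 + \frac{1}{6 \frac{1}{-202039}}} = \sqrt{2474 + \frac{1}{6 \left(- \frac{1}{202039}\right)}} = \sqrt{2474 + \frac{1}{- \frac{6}{202039}}} = \sqrt{2474 - \frac{202039}{6}} = \sqrt{- \frac{187195}{6}} = \frac{i \sqrt{1123170}}{6}$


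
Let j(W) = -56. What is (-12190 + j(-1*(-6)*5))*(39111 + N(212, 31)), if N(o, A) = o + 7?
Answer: -481635180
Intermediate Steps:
N(o, A) = 7 + o
(-12190 + j(-1*(-6)*5))*(39111 + N(212, 31)) = (-12190 - 56)*(39111 + (7 + 212)) = -12246*(39111 + 219) = -12246*39330 = -481635180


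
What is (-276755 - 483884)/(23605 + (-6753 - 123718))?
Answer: 760639/106866 ≈ 7.1177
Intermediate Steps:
(-276755 - 483884)/(23605 + (-6753 - 123718)) = -760639/(23605 - 130471) = -760639/(-106866) = -760639*(-1/106866) = 760639/106866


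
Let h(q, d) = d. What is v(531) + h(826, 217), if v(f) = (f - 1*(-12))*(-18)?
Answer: -9557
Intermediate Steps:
v(f) = -216 - 18*f (v(f) = (f + 12)*(-18) = (12 + f)*(-18) = -216 - 18*f)
v(531) + h(826, 217) = (-216 - 18*531) + 217 = (-216 - 9558) + 217 = -9774 + 217 = -9557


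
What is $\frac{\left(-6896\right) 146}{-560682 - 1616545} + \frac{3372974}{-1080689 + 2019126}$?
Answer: $\frac{8288563449690}{2043190374199} \approx 4.0567$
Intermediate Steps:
$\frac{\left(-6896\right) 146}{-560682 - 1616545} + \frac{3372974}{-1080689 + 2019126} = - \frac{1006816}{-2177227} + \frac{3372974}{938437} = \left(-1006816\right) \left(- \frac{1}{2177227}\right) + 3372974 \cdot \frac{1}{938437} = \frac{1006816}{2177227} + \frac{3372974}{938437} = \frac{8288563449690}{2043190374199}$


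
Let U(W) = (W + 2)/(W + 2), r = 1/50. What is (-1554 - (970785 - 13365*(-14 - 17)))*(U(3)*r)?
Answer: -693327/25 ≈ -27733.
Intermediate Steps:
r = 1/50 ≈ 0.020000
U(W) = 1 (U(W) = (2 + W)/(2 + W) = 1)
(-1554 - (970785 - 13365*(-14 - 17)))*(U(3)*r) = (-1554 - (970785 - 13365*(-14 - 17)))*(1*(1/50)) = (-1554 - 1215/(1/(-11*(-31) + 799)))*(1/50) = (-1554 - 1215/(1/(341 + 799)))*(1/50) = (-1554 - 1215/(1/1140))*(1/50) = (-1554 - 1215/1/1140)*(1/50) = (-1554 - 1215*1140)*(1/50) = (-1554 - 1385100)*(1/50) = -1386654*1/50 = -693327/25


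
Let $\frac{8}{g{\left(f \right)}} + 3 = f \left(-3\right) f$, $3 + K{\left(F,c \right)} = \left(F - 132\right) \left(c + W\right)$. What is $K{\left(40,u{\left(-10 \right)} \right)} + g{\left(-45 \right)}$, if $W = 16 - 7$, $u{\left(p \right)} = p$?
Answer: $\frac{270467}{3039} \approx 88.999$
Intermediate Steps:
$W = 9$
$K{\left(F,c \right)} = -3 + \left(-132 + F\right) \left(9 + c\right)$ ($K{\left(F,c \right)} = -3 + \left(F - 132\right) \left(c + 9\right) = -3 + \left(-132 + F\right) \left(9 + c\right)$)
$g{\left(f \right)} = \frac{8}{-3 - 3 f^{2}}$ ($g{\left(f \right)} = \frac{8}{-3 + f \left(-3\right) f} = \frac{8}{-3 + - 3 f f} = \frac{8}{-3 - 3 f^{2}}$)
$K{\left(40,u{\left(-10 \right)} \right)} + g{\left(-45 \right)} = \left(-1191 - -1320 + 9 \cdot 40 + 40 \left(-10\right)\right) - \frac{8}{3 + 3 \left(-45\right)^{2}} = \left(-1191 + 1320 + 360 - 400\right) - \frac{8}{3 + 3 \cdot 2025} = 89 - \frac{8}{3 + 6075} = 89 - \frac{8}{6078} = 89 - \frac{4}{3039} = \frac{270467}{3039}$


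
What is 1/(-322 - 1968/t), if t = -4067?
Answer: -4067/1307606 ≈ -0.0031103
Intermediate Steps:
1/(-322 - 1968/t) = 1/(-322 - 1968/(-4067)) = 1/(-322 - 1968*(-1/4067)) = 1/(-322 + 1968/4067) = 1/(-1307606/4067) = -4067/1307606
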